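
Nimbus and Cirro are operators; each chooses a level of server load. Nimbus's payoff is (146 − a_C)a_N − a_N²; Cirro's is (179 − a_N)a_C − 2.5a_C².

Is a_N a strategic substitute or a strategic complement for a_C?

strategic substitutes

Expanding Nimbus's payoff: 146a_N − a_Ca_N − a_N².
∂π/∂a_N = 146 − a_C − 2a_N = 0, so a_N = 73 − 0.5a_C.
The best-response slope da_N/da_C = −0.5 < 0: the reaction function is downward-sloping, so the choices are strategic substitutes.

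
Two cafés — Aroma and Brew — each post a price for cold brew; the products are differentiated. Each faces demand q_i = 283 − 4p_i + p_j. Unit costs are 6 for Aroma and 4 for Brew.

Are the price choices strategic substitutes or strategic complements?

Aroma's profit: π = (p_{Aroma} − 6)(283 − 4p_{Aroma} + p_{Brew}).
∂π/∂p_{Aroma} = 307 − 8p_{Aroma} + p_{Brew} = 0 ⇒ p_{Aroma} = 38.375 + 0.125p_{Brew}.
The best-response slope dp_{Aroma}/dp_{Brew} = 0.125 > 0: the reaction function is upward-sloping, so the choices are strategic complements.

strategic complements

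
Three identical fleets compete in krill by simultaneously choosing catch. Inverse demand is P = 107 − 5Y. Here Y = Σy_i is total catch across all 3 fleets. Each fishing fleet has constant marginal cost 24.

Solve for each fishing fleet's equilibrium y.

A representative fishing fleet's profit is π_i = y_i(107 − 5Y) − 24y_i, with Y = y_i + Σ_{j≠i} y_j.
First-order condition: 83 − 10y_i − 5Σ_{j≠i} y_j = 0.
In a symmetric equilibrium every fishing fleet chooses the same y, so Σ_{j≠i} y_j = 2y. The condition becomes 83 − 20y = 0, giving y = 83/20 = 4.15.

4.15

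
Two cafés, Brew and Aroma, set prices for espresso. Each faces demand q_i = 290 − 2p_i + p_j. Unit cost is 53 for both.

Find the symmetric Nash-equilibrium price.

132

Brew's profit: π = (p_{Brew} − 53)(290 − 2p_{Brew} + p_{Aroma}).
∂π/∂p_{Brew} = 396 − 4p_{Brew} + p_{Aroma} = 0 ⇒ p_{Brew} = 99 + 0.25p_{Aroma}.
Setting p_{Brew} = p_{Aroma} in the reaction function: p_{Brew} = 99 + 0.25p_{Brew}, so p_{Brew} = 99 / 0.75 = 132.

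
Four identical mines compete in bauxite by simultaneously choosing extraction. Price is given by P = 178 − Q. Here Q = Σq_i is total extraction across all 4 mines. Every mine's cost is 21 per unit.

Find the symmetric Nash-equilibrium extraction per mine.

A representative mine's profit is π_i = q_i(178 − Q) − 21q_i, with Q = q_i + Σ_{j≠i} q_j.
First-order condition: 157 − 2q_i − Σ_{j≠i} q_j = 0.
In a symmetric equilibrium every mine chooses the same q, so Σ_{j≠i} q_j = 3q. The condition becomes 157 − 5q = 0, giving q = 157/5 = 31.4.

31.4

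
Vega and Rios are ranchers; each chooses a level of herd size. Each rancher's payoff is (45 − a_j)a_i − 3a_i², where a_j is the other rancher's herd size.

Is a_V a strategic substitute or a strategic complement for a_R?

strategic substitutes

Vega's payoff is (45 − a_R)a_V − 3a_V².
∂π/∂a_V = 45 − a_R − 6a_V = 0, so a_V = 7.5 − (1/6)a_R.
The best-response slope da_V/da_R = −1/6 < 0: the reaction function is downward-sloping, so the choices are strategic substitutes.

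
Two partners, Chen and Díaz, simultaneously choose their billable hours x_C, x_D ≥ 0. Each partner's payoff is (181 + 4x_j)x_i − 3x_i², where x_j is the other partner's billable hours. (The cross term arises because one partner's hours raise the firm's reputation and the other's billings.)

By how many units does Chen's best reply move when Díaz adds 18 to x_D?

12

Chen's payoff is (181 + 4x_D)x_C − 3x_C².
∂π/∂x_C = 181 + 4x_D − 6x_C = 0, so x_C = 181/6 + (2/3)x_D.
The reaction-function slope is 2/3, so an 18-unit rise in x_D moves x_C by 2/3 × 18 = 12. Chen's best response rises — the actions are strategic complements.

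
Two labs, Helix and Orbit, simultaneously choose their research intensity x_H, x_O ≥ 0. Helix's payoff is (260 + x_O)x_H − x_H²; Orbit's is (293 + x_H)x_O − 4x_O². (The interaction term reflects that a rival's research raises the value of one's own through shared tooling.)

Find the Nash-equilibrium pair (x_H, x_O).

158.2, 56.4

Expanding Helix's payoff: 260x_H + x_Ox_H − x_H².
∂π/∂x_H = 260 + x_O − 2x_H = 0, so x_H = 130 + 0.5x_O.
Likewise for Orbit: x_O = 36.625 + 0.125x_H.
Solving the two reaction functions simultaneously: (1 − (0.5)(0.125))x_H = 130 + 0.5·36.625, so 0.9375x_H = 148.3125 and x_H = 158.2.
Then x_O = 36.625 + 0.125·158.2 = 56.4.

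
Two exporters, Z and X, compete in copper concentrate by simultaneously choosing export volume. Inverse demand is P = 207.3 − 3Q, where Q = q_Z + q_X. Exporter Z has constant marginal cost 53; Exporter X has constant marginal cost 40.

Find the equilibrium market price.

100.1

Exporter Z's profit: π = q_Z(207.3 − 3(q_Z + q_X)) − 53q_Z.
∂π/∂q_Z = 154.3 − 6q_Z − 3q_X = 0, so q_Z = 1543/60 − 0.5q_X.
By the same steps for X: q_X = 1673/60 − 0.5q_Z.
Solving the two reaction functions simultaneously: (1 − (−0.5)(−0.5))q_Z = 1543/60 − 0.5·(1673/60), so 0.75q_Z = 11.775 and q_Z = 15.7.
Then q_X = 1673/60 − 0.5·15.7 = 601/30.
Equilibrium price: P = 207.3 − 3·(536/15) = 100.1.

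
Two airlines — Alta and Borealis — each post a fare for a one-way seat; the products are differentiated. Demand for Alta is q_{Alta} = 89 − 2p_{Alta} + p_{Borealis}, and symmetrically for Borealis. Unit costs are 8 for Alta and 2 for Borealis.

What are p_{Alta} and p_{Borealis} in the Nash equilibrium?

34.2, 31.8

Alta's profit: π = (p_{Alta} − 8)(89 − 2p_{Alta} + p_{Borealis}).
∂π/∂p_{Alta} = 105 − 4p_{Alta} + p_{Borealis} = 0 ⇒ p_{Alta} = 26.25 + 0.25p_{Borealis}.
Similarly p_{Borealis} = 23.25 + 0.25p_{Alta}.
Substituting the second reaction function into the first: p_{Alta} = 26.25 + 0.25(23.25 + 0.25p_{Alta}), which gives 0.9375p_{Alta} = 32.0625 ⇒ p_{Alta} = 34.2.
Then p_{Borealis} = 23.25 + 0.25·34.2 = 31.8.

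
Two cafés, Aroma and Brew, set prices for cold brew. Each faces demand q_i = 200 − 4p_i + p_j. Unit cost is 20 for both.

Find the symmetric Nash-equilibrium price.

40

Aroma's profit: π = (p_{Aroma} − 20)(200 − 4p_{Aroma} + p_{Brew}).
∂π/∂p_{Aroma} = 280 − 8p_{Aroma} + p_{Brew} = 0 ⇒ p_{Aroma} = 35 + 0.125p_{Brew}.
By symmetry p_{Brew} = p_{Aroma}; substituting into the reaction function, 0.875p_{Aroma} = 35 and p_{Aroma} = 40.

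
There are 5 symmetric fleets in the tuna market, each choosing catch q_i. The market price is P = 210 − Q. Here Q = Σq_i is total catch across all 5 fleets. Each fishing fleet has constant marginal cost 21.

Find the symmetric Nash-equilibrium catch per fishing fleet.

A representative fishing fleet's profit is π_i = q_i(210 − Q) − 21q_i, with Q = q_i + Σ_{j≠i} q_j.
First-order condition: 189 − 2q_i − Σ_{j≠i} q_j = 0.
Imposing symmetry (q_j = q for all j) turns Σ_{j≠i} q_j into 4q, so 189 = 6q and q = 31.5.

31.5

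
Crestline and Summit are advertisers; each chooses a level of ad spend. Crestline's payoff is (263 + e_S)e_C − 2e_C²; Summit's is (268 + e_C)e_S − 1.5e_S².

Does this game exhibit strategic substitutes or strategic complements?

Expanding Crestline's payoff: 263e_C + e_Se_C − 2e_C².
∂π/∂e_C = 263 + e_S − 4e_C = 0, so e_C = 65.75 + 0.25e_S.
The best-response slope de_C/de_S = 0.25 > 0: the reaction function is upward-sloping, so the choices are strategic complements.

strategic complements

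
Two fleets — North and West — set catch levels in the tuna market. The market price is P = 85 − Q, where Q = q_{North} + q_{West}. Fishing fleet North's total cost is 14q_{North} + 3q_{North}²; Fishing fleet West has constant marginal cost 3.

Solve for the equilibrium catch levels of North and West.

4, 39

Fishing fleet North's profit: π = q_{North}(85 − (q_{North} + q_{West})) − 14q_{North} − 3q_{North}².
∂π/∂q_{North} = 71 − 8q_{North} − q_{West} = 0, so q_{North} = 8.875 − 0.125q_{West}.
For West: ∂π/∂q_{West} = 82 − 2q_{West} − q_{North} = 0 ⇒ q_{West} = 41 − 0.5q_{North}.
Solving the two reaction functions simultaneously: (1 − (−0.125)(−0.5))q_{North} = 8.875 − 0.125·41, so 0.9375q_{North} = 3.75 and q_{North} = 4.
Then q_{West} = 41 − 0.5·4 = 39.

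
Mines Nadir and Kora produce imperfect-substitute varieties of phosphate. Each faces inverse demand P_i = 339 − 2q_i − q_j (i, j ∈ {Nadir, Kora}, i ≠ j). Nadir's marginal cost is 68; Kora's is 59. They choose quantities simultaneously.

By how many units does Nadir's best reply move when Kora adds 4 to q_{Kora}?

-1

Mine Nadir's profit: π = q_{Nadir}(339 − 2q_{Nadir} − q_{Kora}) − 68q_{Nadir}.
∂π/∂q_{Nadir} = 271 − 4q_{Nadir} − q_{Kora} = 0 ⇒ q_{Nadir} = 67.75 − 0.25q_{Kora}.
The reaction-function slope is −0.25, so a 4-unit rise in q_{Kora} moves q_{Nadir} by −0.25 × 4 = −1. Nadir's best response falls — the actions are strategic substitutes.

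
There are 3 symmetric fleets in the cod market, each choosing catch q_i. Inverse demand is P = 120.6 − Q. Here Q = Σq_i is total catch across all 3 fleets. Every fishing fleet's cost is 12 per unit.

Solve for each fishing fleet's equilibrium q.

27.15

A representative fishing fleet's profit is π_i = q_i(120.6 − Q) − 12q_i, with Q = q_i + Σ_{j≠i} q_j.
First-order condition: 108.6 − 2q_i − Σ_{j≠i} q_j = 0.
With identical fishing fleets, set every q_j = q: then 108.6 − 2q − 2q = 0, i.e. q = 108.6/4 = 27.15.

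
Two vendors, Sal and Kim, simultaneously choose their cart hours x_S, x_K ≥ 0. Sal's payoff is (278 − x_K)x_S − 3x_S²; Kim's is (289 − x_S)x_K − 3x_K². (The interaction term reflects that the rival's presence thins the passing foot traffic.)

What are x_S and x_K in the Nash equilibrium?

Expanding Sal's payoff: 278x_S − x_Kx_S − 3x_S².
∂π/∂x_S = 278 − x_K − 6x_S = 0, so x_S = 139/3 − (1/6)x_K.
Likewise for Kim: x_K = 289/6 − (1/6)x_S.
Substituting the second reaction function into the first: x_S = 139/3 − (1/6)(289/6 − (1/6)x_S), which gives (35/36)x_S = 1379/36 ⇒ x_S = 39.4.
Then x_K = 289/6 − (1/6)·39.4 = 41.6.

39.4, 41.6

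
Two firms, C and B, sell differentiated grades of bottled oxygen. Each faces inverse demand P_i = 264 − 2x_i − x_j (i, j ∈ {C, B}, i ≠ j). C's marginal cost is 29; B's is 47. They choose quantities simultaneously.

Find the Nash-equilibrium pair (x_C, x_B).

48.2, 42.2

Firm C's profit: π = x_C(264 − 2x_C − x_B) − 29x_C.
∂π/∂x_C = 235 − 4x_C − x_B = 0 ⇒ x_C = 58.75 − 0.25x_B.
Similarly x_B = 54.25 − 0.25x_C.
Plugging x_B into C's best response: x_C = 58.75 − 0.25(54.25 − 0.25x_C) ⇒ 0.9375x_C = 45.1875, so x_C = 48.2.
Then x_B = 54.25 − 0.25·48.2 = 42.2.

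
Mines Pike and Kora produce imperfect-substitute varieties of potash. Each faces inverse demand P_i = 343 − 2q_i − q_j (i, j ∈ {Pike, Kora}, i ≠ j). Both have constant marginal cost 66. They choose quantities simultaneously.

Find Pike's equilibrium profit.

6138.32

Mine Pike's profit: π = q_{Pike}(343 − 2q_{Pike} − q_{Kora}) − 66q_{Pike}.
∂π/∂q_{Pike} = 277 − 4q_{Pike} − q_{Kora} = 0 ⇒ q_{Pike} = 69.25 − 0.25q_{Kora}.
By symmetry q_{Kora} = q_{Pike}; substituting into the reaction function, 1.25q_{Pike} = 69.25 and q_{Pike} = 55.4.
P_{Pike} = 343 − 2·55.4 − 55.4 = 176.8.
Profit = (176.8 − 66)·55.4 = 6138.32.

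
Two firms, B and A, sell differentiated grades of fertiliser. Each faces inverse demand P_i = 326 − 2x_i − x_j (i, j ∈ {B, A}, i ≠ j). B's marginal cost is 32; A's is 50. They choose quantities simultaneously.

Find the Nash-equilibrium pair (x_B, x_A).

Firm B's profit: π = x_B(326 − 2x_B − x_A) − 32x_B.
∂π/∂x_B = 294 − 4x_B − x_A = 0 ⇒ x_B = 73.5 − 0.25x_A.
Similarly x_A = 69 − 0.25x_B.
Substituting the second reaction function into the first: x_B = 73.5 − 0.25(69 − 0.25x_B), which gives 0.9375x_B = 56.25 ⇒ x_B = 60.
Then x_A = 69 − 0.25·60 = 54.

60, 54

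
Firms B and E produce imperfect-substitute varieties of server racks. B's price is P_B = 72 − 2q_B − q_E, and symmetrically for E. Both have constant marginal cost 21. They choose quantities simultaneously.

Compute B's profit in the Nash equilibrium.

Firm B's profit: π = q_B(72 − 2q_B − q_E) − 21q_B.
∂π/∂q_B = 51 − 4q_B − q_E = 0 ⇒ q_B = 12.75 − 0.25q_E.
Setting q_B = q_E in the reaction function: q_B = 12.75 − 0.25q_B, so q_B = 12.75 / 1.25 = 10.2.
P_B = 72 − 2·10.2 − 10.2 = 41.4.
Profit = (41.4 − 21)·10.2 = 208.08.

208.08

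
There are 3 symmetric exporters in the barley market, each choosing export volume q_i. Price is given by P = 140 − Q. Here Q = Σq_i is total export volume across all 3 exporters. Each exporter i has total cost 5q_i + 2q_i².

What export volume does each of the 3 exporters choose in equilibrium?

A representative exporter's profit is π_i = q_i(140 − Q) − 5q_i − 2q_i², with Q = q_i + Σ_{j≠i} q_j.
First-order condition: 135 − 6q_i − Σ_{j≠i} q_j = 0.
In a symmetric equilibrium every exporter chooses the same q, so Σ_{j≠i} q_j = 2q. The condition becomes 135 − 8q = 0, giving q = 135/8 = 16.875.

16.875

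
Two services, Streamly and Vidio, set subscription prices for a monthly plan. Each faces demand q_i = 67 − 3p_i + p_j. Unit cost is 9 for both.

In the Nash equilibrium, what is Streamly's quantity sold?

29.4

Streamly's profit: π = (p_{Streamly} − 9)(67 − 3p_{Streamly} + p_{Vidio}).
∂π/∂p_{Streamly} = 94 − 6p_{Streamly} + p_{Vidio} = 0 ⇒ p_{Streamly} = 47/3 + (1/6)p_{Vidio}.
Setting p_{Streamly} = p_{Vidio} in the reaction function: p_{Streamly} = 47/3 + (1/6)p_{Streamly}, so p_{Streamly} = (47/3) / (5/6) = 18.8.
q_{Streamly} = 67 − 3·18.8 + 18.8 = 29.4.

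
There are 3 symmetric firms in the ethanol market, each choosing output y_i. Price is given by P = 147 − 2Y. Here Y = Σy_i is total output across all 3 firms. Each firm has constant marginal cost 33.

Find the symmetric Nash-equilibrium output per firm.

A representative firm's profit is π_i = y_i(147 − 2Y) − 33y_i, with Y = y_i + Σ_{j≠i} y_j.
First-order condition: 114 − 4y_i − 2Σ_{j≠i} y_j = 0.
With identical firms, set every y_j = y: then 114 − 4y − 4y = 0, i.e. y = 114/8 = 14.25.

14.25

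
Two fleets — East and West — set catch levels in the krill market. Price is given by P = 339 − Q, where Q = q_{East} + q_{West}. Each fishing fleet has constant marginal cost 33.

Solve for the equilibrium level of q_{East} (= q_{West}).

102

Fishing fleet East's profit: π = q_{East}(339 − (q_{East} + q_{West})) − 33q_{East}.
∂π/∂q_{East} = 306 − 2q_{East} − q_{West} = 0, so q_{East} = 153 − 0.5q_{West}.
Setting q_{East} = q_{West} in the reaction function: q_{East} = 153 − 0.5q_{East}, so q_{East} = 153 / 1.5 = 102.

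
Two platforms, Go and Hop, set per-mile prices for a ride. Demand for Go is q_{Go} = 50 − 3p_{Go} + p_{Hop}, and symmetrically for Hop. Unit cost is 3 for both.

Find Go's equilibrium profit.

Go's profit: π = (p_{Go} − 3)(50 − 3p_{Go} + p_{Hop}).
∂π/∂p_{Go} = 59 − 6p_{Go} + p_{Hop} = 0 ⇒ p_{Go} = 59/6 + (1/6)p_{Hop}.
Setting p_{Go} = p_{Hop} in the reaction function: p_{Go} = 59/6 + (1/6)p_{Go}, so p_{Go} = (59/6) / (5/6) = 11.8.
q_{Go} = 50 − 3·11.8 + 11.8 = 26.4.
Profit = (11.8 − 3)·26.4 = 232.32.

232.32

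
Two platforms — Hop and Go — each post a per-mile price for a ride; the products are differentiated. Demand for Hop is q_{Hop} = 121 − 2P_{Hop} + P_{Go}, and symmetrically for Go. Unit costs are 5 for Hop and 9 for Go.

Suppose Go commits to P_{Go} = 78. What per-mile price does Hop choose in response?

Hop's profit: π = (P_{Hop} − 5)(121 − 2P_{Hop} + P_{Go}).
∂π/∂P_{Hop} = 131 − 4P_{Hop} + P_{Go} = 0 ⇒ P_{Hop} = 32.75 + 0.25P_{Go}.
At P_{Go} = 78: P_{Hop} = 32.75 + 0.25·78 = 52.25.

52.25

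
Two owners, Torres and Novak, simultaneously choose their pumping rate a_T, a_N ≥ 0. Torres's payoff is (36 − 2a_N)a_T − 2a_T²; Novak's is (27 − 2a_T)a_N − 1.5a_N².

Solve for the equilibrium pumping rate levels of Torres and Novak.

Expanding Torres's payoff: 36a_T − 2a_Na_T − 2a_T².
∂π/∂a_T = 36 − 2a_N − 4a_T = 0, so a_T = 9 − 0.5a_N.
Likewise for Novak: a_N = 9 − (2/3)a_T.
Solving the two reaction functions simultaneously: (1 − (−0.5)(−2/3))a_T = 9 − 0.5·9, so (2/3)a_T = 4.5 and a_T = 6.75.
Then a_N = 9 − (2/3)·6.75 = 4.5.

6.75, 4.5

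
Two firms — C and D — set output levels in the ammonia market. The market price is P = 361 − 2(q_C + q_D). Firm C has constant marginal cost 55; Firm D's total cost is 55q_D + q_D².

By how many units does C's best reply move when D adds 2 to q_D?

Firm C's profit: π = q_C(361 − 2(q_C + q_D)) − 55q_C.
∂π/∂q_C = 306 − 4q_C − 2q_D = 0, so q_C = 76.5 − 0.5q_D.
The reaction-function slope is −0.5, so a 2-unit rise in q_D moves q_C by −0.5 × 2 = −1. C's best response falls — the actions are strategic substitutes.

-1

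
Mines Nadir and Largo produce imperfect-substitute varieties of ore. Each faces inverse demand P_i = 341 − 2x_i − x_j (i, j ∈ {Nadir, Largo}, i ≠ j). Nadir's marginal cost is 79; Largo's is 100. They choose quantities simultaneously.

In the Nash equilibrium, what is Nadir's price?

186.6

Mine Nadir's profit: π = x_{Nadir}(341 − 2x_{Nadir} − x_{Largo}) − 79x_{Nadir}.
∂π/∂x_{Nadir} = 262 − 4x_{Nadir} − x_{Largo} = 0 ⇒ x_{Nadir} = 65.5 − 0.25x_{Largo}.
Similarly x_{Largo} = 60.25 − 0.25x_{Nadir}.
Solving the two reaction functions simultaneously: (1 − (−0.25)(−0.25))x_{Nadir} = 65.5 − 0.25·60.25, so 0.9375x_{Nadir} = 50.4375 and x_{Nadir} = 53.8.
Then x_{Largo} = 60.25 − 0.25·53.8 = 46.8.
P_{Nadir} = 341 − 2·53.8 − 46.8 = 186.6.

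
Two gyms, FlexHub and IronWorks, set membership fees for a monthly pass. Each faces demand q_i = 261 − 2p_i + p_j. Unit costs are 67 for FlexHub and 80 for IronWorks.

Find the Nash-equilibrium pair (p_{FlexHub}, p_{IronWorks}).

133.4, 138.6

FlexHub's profit: π = (p_{FlexHub} − 67)(261 − 2p_{FlexHub} + p_{IronWorks}).
∂π/∂p_{FlexHub} = 395 − 4p_{FlexHub} + p_{IronWorks} = 0 ⇒ p_{FlexHub} = 98.75 + 0.25p_{IronWorks}.
Similarly p_{IronWorks} = 105.25 + 0.25p_{FlexHub}.
Plugging p_{IronWorks} into FlexHub's best response: p_{FlexHub} = 98.75 + 0.25(105.25 + 0.25p_{FlexHub}) ⇒ 0.9375p_{FlexHub} = 125.0625, so p_{FlexHub} = 133.4.
Then p_{IronWorks} = 105.25 + 0.25·133.4 = 138.6.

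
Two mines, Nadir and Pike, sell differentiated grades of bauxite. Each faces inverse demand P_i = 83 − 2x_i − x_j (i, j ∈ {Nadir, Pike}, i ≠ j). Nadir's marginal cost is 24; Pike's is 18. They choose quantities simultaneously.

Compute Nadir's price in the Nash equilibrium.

Mine Nadir's profit: π = x_{Nadir}(83 − 2x_{Nadir} − x_{Pike}) − 24x_{Nadir}.
∂π/∂x_{Nadir} = 59 − 4x_{Nadir} − x_{Pike} = 0 ⇒ x_{Nadir} = 14.75 − 0.25x_{Pike}.
Similarly x_{Pike} = 16.25 − 0.25x_{Nadir}.
Plugging x_{Pike} into Nadir's best response: x_{Nadir} = 14.75 − 0.25(16.25 − 0.25x_{Nadir}) ⇒ 0.9375x_{Nadir} = 10.6875, so x_{Nadir} = 11.4.
Then x_{Pike} = 16.25 − 0.25·11.4 = 13.4.
P_{Nadir} = 83 − 2·11.4 − 13.4 = 46.8.

46.8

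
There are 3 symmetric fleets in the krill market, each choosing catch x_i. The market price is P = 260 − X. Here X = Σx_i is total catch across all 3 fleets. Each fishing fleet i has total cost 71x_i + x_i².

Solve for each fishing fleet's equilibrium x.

31.5

A representative fishing fleet's profit is π_i = x_i(260 − X) − 71x_i − x_i², with X = x_i + Σ_{j≠i} x_j.
First-order condition: 189 − 4x_i − Σ_{j≠i} x_j = 0.
In a symmetric equilibrium every fishing fleet chooses the same x, so Σ_{j≠i} x_j = 2x. The condition becomes 189 − 6x = 0, giving x = 189/6 = 31.5.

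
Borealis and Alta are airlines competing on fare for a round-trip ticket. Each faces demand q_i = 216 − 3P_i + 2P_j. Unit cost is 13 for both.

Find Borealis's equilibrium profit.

7726.6875

Borealis's profit: π = (P_{Borealis} − 13)(216 − 3P_{Borealis} + 2P_{Alta}).
∂π/∂P_{Borealis} = 255 − 6P_{Borealis} + 2P_{Alta} = 0 ⇒ P_{Borealis} = 42.5 + (1/3)P_{Alta}.
By symmetry P_{Alta} = P_{Borealis}; substituting into the reaction function, (2/3)P_{Borealis} = 42.5 and P_{Borealis} = 63.75.
q_{Borealis} = 216 − 3·63.75 + 2·63.75 = 152.25.
Profit = (63.75 − 13)·152.25 = 7726.6875.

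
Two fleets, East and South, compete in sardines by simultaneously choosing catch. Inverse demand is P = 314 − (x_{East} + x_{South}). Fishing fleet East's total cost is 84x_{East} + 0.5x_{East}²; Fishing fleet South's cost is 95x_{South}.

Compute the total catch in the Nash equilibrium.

Fishing fleet East's profit: π = x_{East}(314 − (x_{East} + x_{South})) − 84x_{East} − 0.5x_{East}².
∂π/∂x_{East} = 230 − 3x_{East} − x_{South} = 0, so x_{East} = 230/3 − (1/3)x_{South}.
For South: ∂π/∂x_{South} = 219 − 2x_{South} − x_{East} = 0 ⇒ x_{South} = 109.5 − 0.5x_{East}.
Plugging x_{South} into East's best response: x_{East} = 230/3 − (1/3)(109.5 − 0.5x_{East}) ⇒ (5/6)x_{East} = 241/6, so x_{East} = 48.2.
Then x_{South} = 109.5 − 0.5·48.2 = 85.4.
Total catch: 48.2 + 85.4 = 133.6.

133.6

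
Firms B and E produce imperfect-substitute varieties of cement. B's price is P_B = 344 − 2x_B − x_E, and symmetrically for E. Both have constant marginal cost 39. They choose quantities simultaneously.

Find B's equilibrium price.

Firm B's profit: π = x_B(344 − 2x_B − x_E) − 39x_B.
∂π/∂x_B = 305 − 4x_B − x_E = 0 ⇒ x_B = 76.25 − 0.25x_E.
By symmetry x_E = x_B; substituting into the reaction function, 1.25x_B = 76.25 and x_B = 61.
P_B = 344 − 2·61 − 61 = 161.

161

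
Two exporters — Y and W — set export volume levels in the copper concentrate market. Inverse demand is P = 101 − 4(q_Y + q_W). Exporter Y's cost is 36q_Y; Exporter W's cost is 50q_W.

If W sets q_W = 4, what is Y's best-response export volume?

Exporter Y's profit: π = q_Y(101 − 4(q_Y + q_W)) − 36q_Y.
∂π/∂q_Y = 65 − 8q_Y − 4q_W = 0, so q_Y = 8.125 − 0.5q_W.
At q_W = 4: q_Y = 8.125 − 0.5·4 = 6.125.

6.125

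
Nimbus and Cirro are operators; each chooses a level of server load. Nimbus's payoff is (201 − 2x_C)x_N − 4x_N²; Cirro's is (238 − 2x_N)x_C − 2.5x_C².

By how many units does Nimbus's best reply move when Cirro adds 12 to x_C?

Expanding Nimbus's payoff: 201x_N − 2x_Cx_N − 4x_N².
∂π/∂x_N = 201 − 2x_C − 8x_N = 0, so x_N = 25.125 − 0.25x_C.
The reaction-function slope is −0.25, so a 12-unit rise in x_C moves x_N by −0.25 × 12 = −3. Nimbus's best response falls — the actions are strategic substitutes.

-3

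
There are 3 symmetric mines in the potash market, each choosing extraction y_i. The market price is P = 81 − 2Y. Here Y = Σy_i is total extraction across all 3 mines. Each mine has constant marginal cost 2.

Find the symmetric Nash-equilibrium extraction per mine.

9.875

A representative mine's profit is π_i = y_i(81 − 2Y) − 2y_i, with Y = y_i + Σ_{j≠i} y_j.
First-order condition: 79 − 4y_i − 2Σ_{j≠i} y_j = 0.
With identical mines, set every y_j = y: then 79 − 4y − 4y = 0, i.e. y = 79/8 = 9.875.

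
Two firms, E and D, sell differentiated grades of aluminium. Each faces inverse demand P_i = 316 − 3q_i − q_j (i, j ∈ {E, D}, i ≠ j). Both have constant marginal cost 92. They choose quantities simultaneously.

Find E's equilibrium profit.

Firm E's profit: π = q_E(316 − 3q_E − q_D) − 92q_E.
∂π/∂q_E = 224 − 6q_E − q_D = 0 ⇒ q_E = 112/3 − (1/6)q_D.
The game is symmetric, so in equilibrium q_D = q_E: the reaction function gives (7/6)q_E = 112/3, hence q_E = 32.
P_E = 316 − 3·32 − 32 = 188.
Profit = (188 − 92)·32 = 3072.

3072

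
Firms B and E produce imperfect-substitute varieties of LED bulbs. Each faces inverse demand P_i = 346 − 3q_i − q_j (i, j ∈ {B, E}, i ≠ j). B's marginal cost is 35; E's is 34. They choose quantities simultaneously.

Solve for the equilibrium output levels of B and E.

44.4, 44.6

Firm B's profit: π = q_B(346 − 3q_B − q_E) − 35q_B.
∂π/∂q_B = 311 − 6q_B − q_E = 0 ⇒ q_B = 311/6 − (1/6)q_E.
Similarly q_E = 52 − (1/6)q_B.
Plugging q_E into B's best response: q_B = 311/6 − (1/6)(52 − (1/6)q_B) ⇒ (35/36)q_B = 259/6, so q_B = 44.4.
Then q_E = 52 − (1/6)·44.4 = 44.6.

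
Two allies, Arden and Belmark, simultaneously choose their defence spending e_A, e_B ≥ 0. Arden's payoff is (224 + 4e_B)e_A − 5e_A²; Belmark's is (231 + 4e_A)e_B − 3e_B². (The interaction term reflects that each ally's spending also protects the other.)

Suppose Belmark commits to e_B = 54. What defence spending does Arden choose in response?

Expanding Arden's payoff: 224e_A + 4e_Be_A − 5e_A².
∂π/∂e_A = 224 + 4e_B − 10e_A = 0, so e_A = 22.4 + 0.4e_B.
At e_B = 54: e_A = 22.4 + 0.4·54 = 44.

44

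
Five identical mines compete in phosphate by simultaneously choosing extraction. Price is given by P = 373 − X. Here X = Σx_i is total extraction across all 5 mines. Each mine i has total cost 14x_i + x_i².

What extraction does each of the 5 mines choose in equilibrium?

44.875

A representative mine's profit is π_i = x_i(373 − X) − 14x_i − x_i², with X = x_i + Σ_{j≠i} x_j.
First-order condition: 359 − 4x_i − Σ_{j≠i} x_j = 0.
Imposing symmetry (x_j = x for all j) turns Σ_{j≠i} x_j into 4x, so 359 = 8x and x = 44.875.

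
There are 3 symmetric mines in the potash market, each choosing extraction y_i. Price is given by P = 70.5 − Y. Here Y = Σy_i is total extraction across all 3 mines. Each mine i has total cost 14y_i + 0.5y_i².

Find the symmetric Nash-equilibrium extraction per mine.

11.3

A representative mine's profit is π_i = y_i(70.5 − Y) − 14y_i − 0.5y_i², with Y = y_i + Σ_{j≠i} y_j.
First-order condition: 56.5 − 3y_i − Σ_{j≠i} y_j = 0.
With identical mines, set every y_j = y: then 56.5 − 3y − 2y = 0, i.e. y = 56.5/5 = 11.3.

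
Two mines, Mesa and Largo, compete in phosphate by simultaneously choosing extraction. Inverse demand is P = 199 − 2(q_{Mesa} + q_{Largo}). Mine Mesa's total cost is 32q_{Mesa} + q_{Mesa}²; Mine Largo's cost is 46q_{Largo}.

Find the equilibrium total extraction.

Mine Mesa's profit: π = q_{Mesa}(199 − 2(q_{Mesa} + q_{Largo})) − 32q_{Mesa} − q_{Mesa}².
∂π/∂q_{Mesa} = 167 − 6q_{Mesa} − 2q_{Largo} = 0, so q_{Mesa} = 167/6 − (1/3)q_{Largo}.
For Largo: ∂π/∂q_{Largo} = 153 − 4q_{Largo} − 2q_{Mesa} = 0 ⇒ q_{Largo} = 38.25 − 0.5q_{Mesa}.
Plugging q_{Largo} into Mesa's best response: q_{Mesa} = 167/6 − (1/3)(38.25 − 0.5q_{Mesa}) ⇒ (5/6)q_{Mesa} = 181/12, so q_{Mesa} = 18.1.
Then q_{Largo} = 38.25 − 0.5·18.1 = 29.2.
Total extraction: 18.1 + 29.2 = 47.3.

47.3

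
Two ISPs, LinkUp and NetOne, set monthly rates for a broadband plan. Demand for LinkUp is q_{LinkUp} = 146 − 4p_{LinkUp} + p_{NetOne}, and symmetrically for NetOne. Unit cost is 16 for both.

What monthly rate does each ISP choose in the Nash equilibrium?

LinkUp's profit: π = (p_{LinkUp} − 16)(146 − 4p_{LinkUp} + p_{NetOne}).
∂π/∂p_{LinkUp} = 210 − 8p_{LinkUp} + p_{NetOne} = 0 ⇒ p_{LinkUp} = 26.25 + 0.125p_{NetOne}.
The game is symmetric, so in equilibrium p_{NetOne} = p_{LinkUp}: the reaction function gives 0.875p_{LinkUp} = 26.25, hence p_{LinkUp} = 30.

30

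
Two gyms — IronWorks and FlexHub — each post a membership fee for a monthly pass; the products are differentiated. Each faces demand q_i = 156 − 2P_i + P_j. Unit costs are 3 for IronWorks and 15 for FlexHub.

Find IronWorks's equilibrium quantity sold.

IronWorks's profit: π = (P_{IronWorks} − 3)(156 − 2P_{IronWorks} + P_{FlexHub}).
∂π/∂P_{IronWorks} = 162 − 4P_{IronWorks} + P_{FlexHub} = 0 ⇒ P_{IronWorks} = 40.5 + 0.25P_{FlexHub}.
Similarly P_{FlexHub} = 46.5 + 0.25P_{IronWorks}.
Substituting the second reaction function into the first: P_{IronWorks} = 40.5 + 0.25(46.5 + 0.25P_{IronWorks}), which gives 0.9375P_{IronWorks} = 52.125 ⇒ P_{IronWorks} = 55.6.
Then P_{FlexHub} = 46.5 + 0.25·55.6 = 60.4.
q_{IronWorks} = 156 − 2·55.6 + 60.4 = 105.2.

105.2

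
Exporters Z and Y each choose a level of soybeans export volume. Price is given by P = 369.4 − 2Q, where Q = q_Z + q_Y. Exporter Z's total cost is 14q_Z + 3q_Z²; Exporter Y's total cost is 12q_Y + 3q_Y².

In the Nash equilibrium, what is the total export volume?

Exporter Z's profit: π = q_Z(369.4 − 2(q_Z + q_Y)) − 14q_Z − 3q_Z².
∂π/∂q_Z = 355.4 − 10q_Z − 2q_Y = 0, so q_Z = 35.54 − 0.2q_Y.
By the same steps for Y: q_Y = 35.74 − 0.2q_Z.
Plugging q_Y into Z's best response: q_Z = 35.54 − 0.2(35.74 − 0.2q_Z) ⇒ 0.96q_Z = 28.392, so q_Z = 29.575.
Then q_Y = 35.74 − 0.2·29.575 = 29.825.
Total export volume: 29.575 + 29.825 = 59.4.

59.4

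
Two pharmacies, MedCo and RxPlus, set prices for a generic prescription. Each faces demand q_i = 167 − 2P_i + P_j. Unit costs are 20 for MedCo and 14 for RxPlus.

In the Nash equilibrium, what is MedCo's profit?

MedCo's profit: π = (P_{MedCo} − 20)(167 − 2P_{MedCo} + P_{RxPlus}).
∂π/∂P_{MedCo} = 207 − 4P_{MedCo} + P_{RxPlus} = 0 ⇒ P_{MedCo} = 51.75 + 0.25P_{RxPlus}.
Similarly P_{RxPlus} = 48.75 + 0.25P_{MedCo}.
Solving the two reaction functions simultaneously: (1 − (0.25)(0.25))P_{MedCo} = 51.75 + 0.25·48.75, so 0.9375P_{MedCo} = 63.9375 and P_{MedCo} = 68.2.
Then P_{RxPlus} = 48.75 + 0.25·68.2 = 65.8.
q_{MedCo} = 167 − 2·68.2 + 65.8 = 96.4.
Profit = (68.2 − 20)·96.4 = 4646.48.

4646.48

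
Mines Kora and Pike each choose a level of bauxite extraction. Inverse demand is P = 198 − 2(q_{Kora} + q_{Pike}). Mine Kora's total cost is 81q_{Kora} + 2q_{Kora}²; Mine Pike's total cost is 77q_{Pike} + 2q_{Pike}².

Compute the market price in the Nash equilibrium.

Mine Kora's profit: π = q_{Kora}(198 − 2(q_{Kora} + q_{Pike})) − 81q_{Kora} − 2q_{Kora}².
∂π/∂q_{Kora} = 117 − 8q_{Kora} − 2q_{Pike} = 0, so q_{Kora} = 14.625 − 0.25q_{Pike}.
By the same steps for Pike: q_{Pike} = 15.125 − 0.25q_{Kora}.
Solving the two reaction functions simultaneously: (1 − (−0.25)(−0.25))q_{Kora} = 14.625 − 0.25·15.125, so 0.9375q_{Kora} = 347/32 and q_{Kora} = 347/30.
Then q_{Pike} = 15.125 − 0.25·(347/30) = 367/30.
Equilibrium price: P = 198 − 2·23.8 = 150.4.

150.4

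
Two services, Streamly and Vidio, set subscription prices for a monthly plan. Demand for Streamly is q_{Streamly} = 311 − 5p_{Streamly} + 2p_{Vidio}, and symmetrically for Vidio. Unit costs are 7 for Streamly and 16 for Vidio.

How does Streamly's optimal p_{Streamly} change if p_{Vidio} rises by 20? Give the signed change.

Streamly's profit: π = (p_{Streamly} − 7)(311 − 5p_{Streamly} + 2p_{Vidio}).
∂π/∂p_{Streamly} = 346 − 10p_{Streamly} + 2p_{Vidio} = 0 ⇒ p_{Streamly} = 34.6 + 0.2p_{Vidio}.
The reaction-function slope is 0.2, so a 20-unit rise in p_{Vidio} moves p_{Streamly} by 0.2 × 20 = 4. Streamly's best response rises — the actions are strategic complements.

4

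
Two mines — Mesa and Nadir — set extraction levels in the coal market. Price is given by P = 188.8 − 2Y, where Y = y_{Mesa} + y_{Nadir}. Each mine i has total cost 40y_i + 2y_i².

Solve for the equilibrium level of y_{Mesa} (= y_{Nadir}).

Mine Mesa's profit: π = y_{Mesa}(188.8 − 2(y_{Mesa} + y_{Nadir})) − 40y_{Mesa} − 2y_{Mesa}².
∂π/∂y_{Mesa} = 148.8 − 8y_{Mesa} − 2y_{Nadir} = 0, so y_{Mesa} = 18.6 − 0.25y_{Nadir}.
By symmetry y_{Nadir} = y_{Mesa}; substituting into the reaction function, 1.25y_{Mesa} = 18.6 and y_{Mesa} = 14.88.

14.88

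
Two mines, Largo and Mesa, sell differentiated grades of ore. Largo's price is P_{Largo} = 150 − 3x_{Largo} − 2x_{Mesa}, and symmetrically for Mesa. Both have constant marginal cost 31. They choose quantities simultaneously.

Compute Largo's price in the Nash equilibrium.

Mine Largo's profit: π = x_{Largo}(150 − 3x_{Largo} − 2x_{Mesa}) − 31x_{Largo}.
∂π/∂x_{Largo} = 119 − 6x_{Largo} − 2x_{Mesa} = 0 ⇒ x_{Largo} = 119/6 − (1/3)x_{Mesa}.
The game is symmetric, so in equilibrium x_{Mesa} = x_{Largo}: the reaction function gives (4/3)x_{Largo} = 119/6, hence x_{Largo} = 14.875.
P_{Largo} = 150 − 3·14.875 − 2·14.875 = 75.625.

75.625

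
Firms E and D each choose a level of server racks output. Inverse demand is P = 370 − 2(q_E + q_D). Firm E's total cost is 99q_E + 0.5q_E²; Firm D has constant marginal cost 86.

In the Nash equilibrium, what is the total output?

87.125

Firm E's profit: π = q_E(370 − 2(q_E + q_D)) − 99q_E − 0.5q_E².
∂π/∂q_E = 271 − 5q_E − 2q_D = 0, so q_E = 54.2 − 0.4q_D.
For D: ∂π/∂q_D = 284 − 4q_D − 2q_E = 0 ⇒ q_D = 71 − 0.5q_E.
Plugging q_D into E's best response: q_E = 54.2 − 0.4(71 − 0.5q_E) ⇒ 0.8q_E = 25.8, so q_E = 32.25.
Then q_D = 71 − 0.5·32.25 = 54.875.
Total output: 32.25 + 54.875 = 87.125.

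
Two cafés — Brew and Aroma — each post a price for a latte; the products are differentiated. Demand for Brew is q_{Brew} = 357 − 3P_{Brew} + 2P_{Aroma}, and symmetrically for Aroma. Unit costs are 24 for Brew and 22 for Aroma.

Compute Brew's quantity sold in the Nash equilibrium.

248.625

Brew's profit: π = (P_{Brew} − 24)(357 − 3P_{Brew} + 2P_{Aroma}).
∂π/∂P_{Brew} = 429 − 6P_{Brew} + 2P_{Aroma} = 0 ⇒ P_{Brew} = 71.5 + (1/3)P_{Aroma}.
Similarly P_{Aroma} = 70.5 + (1/3)P_{Brew}.
Plugging P_{Aroma} into Brew's best response: P_{Brew} = 71.5 + (1/3)(70.5 + (1/3)P_{Brew}) ⇒ (8/9)P_{Brew} = 95, so P_{Brew} = 106.875.
Then P_{Aroma} = 70.5 + (1/3)·106.875 = 106.125.
q_{Brew} = 357 − 3·106.875 + 2·106.125 = 248.625.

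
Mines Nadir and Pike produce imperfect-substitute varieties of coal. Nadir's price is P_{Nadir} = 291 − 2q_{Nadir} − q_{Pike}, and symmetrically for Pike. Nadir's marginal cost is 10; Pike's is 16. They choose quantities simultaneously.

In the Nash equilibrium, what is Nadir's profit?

6407.12

Mine Nadir's profit: π = q_{Nadir}(291 − 2q_{Nadir} − q_{Pike}) − 10q_{Nadir}.
∂π/∂q_{Nadir} = 281 − 4q_{Nadir} − q_{Pike} = 0 ⇒ q_{Nadir} = 70.25 − 0.25q_{Pike}.
Similarly q_{Pike} = 68.75 − 0.25q_{Nadir}.
Plugging q_{Pike} into Nadir's best response: q_{Nadir} = 70.25 − 0.25(68.75 − 0.25q_{Nadir}) ⇒ 0.9375q_{Nadir} = 53.0625, so q_{Nadir} = 56.6.
Then q_{Pike} = 68.75 − 0.25·56.6 = 54.6.
P_{Nadir} = 291 − 2·56.6 − 54.6 = 123.2.
Profit = (123.2 − 10)·56.6 = 6407.12.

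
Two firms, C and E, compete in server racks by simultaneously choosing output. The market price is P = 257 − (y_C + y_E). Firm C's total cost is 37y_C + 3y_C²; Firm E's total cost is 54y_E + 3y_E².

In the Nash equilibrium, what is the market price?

Firm C's profit: π = y_C(257 − (y_C + y_E)) − 37y_C − 3y_C².
∂π/∂y_C = 220 − 8y_C − y_E = 0, so y_C = 27.5 − 0.125y_E.
By the same steps for E: y_E = 25.375 − 0.125y_C.
Solving the two reaction functions simultaneously: (1 − (−0.125)(−0.125))y_C = 27.5 − 0.125·25.375, so (63/64)y_C = 1557/64 and y_C = 173/7.
Then y_E = 25.375 − 0.125·(173/7) = 156/7.
Equilibrium price: P = 257 − 47 = 210.

210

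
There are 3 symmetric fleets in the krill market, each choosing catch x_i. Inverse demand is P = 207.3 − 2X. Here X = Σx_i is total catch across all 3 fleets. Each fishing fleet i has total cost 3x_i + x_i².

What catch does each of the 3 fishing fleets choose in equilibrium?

A representative fishing fleet's profit is π_i = x_i(207.3 − 2X) − 3x_i − x_i², with X = x_i + Σ_{j≠i} x_j.
First-order condition: 204.3 − 6x_i − 2Σ_{j≠i} x_j = 0.
Imposing symmetry (x_j = x for all j) turns Σ_{j≠i} x_j into 2x, so 204.3 = 10x and x = 20.43.

20.43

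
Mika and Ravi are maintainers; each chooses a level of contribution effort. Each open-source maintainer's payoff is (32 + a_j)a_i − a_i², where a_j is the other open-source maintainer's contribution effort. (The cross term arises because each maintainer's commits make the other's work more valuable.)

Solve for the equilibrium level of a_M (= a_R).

Mika's payoff is (32 + a_R)a_M − a_M².
∂π/∂a_M = 32 + a_R − 2a_M = 0, so a_M = 16 + 0.5a_R.
The game is symmetric, so in equilibrium a_R = a_M: the reaction function gives 0.5a_M = 16, hence a_M = 32.

32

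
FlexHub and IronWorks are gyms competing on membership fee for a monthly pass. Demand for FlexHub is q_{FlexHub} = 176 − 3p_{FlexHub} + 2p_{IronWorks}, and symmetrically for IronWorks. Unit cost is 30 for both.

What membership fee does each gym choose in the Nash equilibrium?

FlexHub's profit: π = (p_{FlexHub} − 30)(176 − 3p_{FlexHub} + 2p_{IronWorks}).
∂π/∂p_{FlexHub} = 266 − 6p_{FlexHub} + 2p_{IronWorks} = 0 ⇒ p_{FlexHub} = 133/3 + (1/3)p_{IronWorks}.
The game is symmetric, so in equilibrium p_{IronWorks} = p_{FlexHub}: the reaction function gives (2/3)p_{FlexHub} = 133/3, hence p_{FlexHub} = 66.5.

66.5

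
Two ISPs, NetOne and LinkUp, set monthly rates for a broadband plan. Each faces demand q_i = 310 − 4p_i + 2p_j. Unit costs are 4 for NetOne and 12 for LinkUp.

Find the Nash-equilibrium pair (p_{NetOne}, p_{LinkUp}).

55.4, 58.6

NetOne's profit: π = (p_{NetOne} − 4)(310 − 4p_{NetOne} + 2p_{LinkUp}).
∂π/∂p_{NetOne} = 326 − 8p_{NetOne} + 2p_{LinkUp} = 0 ⇒ p_{NetOne} = 40.75 + 0.25p_{LinkUp}.
Similarly p_{LinkUp} = 44.75 + 0.25p_{NetOne}.
Substituting the second reaction function into the first: p_{NetOne} = 40.75 + 0.25(44.75 + 0.25p_{NetOne}), which gives 0.9375p_{NetOne} = 51.9375 ⇒ p_{NetOne} = 55.4.
Then p_{LinkUp} = 44.75 + 0.25·55.4 = 58.6.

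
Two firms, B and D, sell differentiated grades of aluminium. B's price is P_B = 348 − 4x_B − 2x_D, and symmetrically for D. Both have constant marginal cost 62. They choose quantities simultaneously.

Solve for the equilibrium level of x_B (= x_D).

Firm B's profit: π = x_B(348 − 4x_B − 2x_D) − 62x_B.
∂π/∂x_B = 286 − 8x_B − 2x_D = 0 ⇒ x_B = 35.75 − 0.25x_D.
The game is symmetric, so in equilibrium x_D = x_B: the reaction function gives 1.25x_B = 35.75, hence x_B = 28.6.

28.6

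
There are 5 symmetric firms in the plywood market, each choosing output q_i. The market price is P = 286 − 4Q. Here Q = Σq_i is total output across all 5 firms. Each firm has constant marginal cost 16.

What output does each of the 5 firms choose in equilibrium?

A representative firm's profit is π_i = q_i(286 − 4Q) − 16q_i, with Q = q_i + Σ_{j≠i} q_j.
First-order condition: 270 − 8q_i − 4Σ_{j≠i} q_j = 0.
With identical firms, set every q_j = q: then 270 − 8q − 16q = 0, i.e. q = 270/24 = 11.25.

11.25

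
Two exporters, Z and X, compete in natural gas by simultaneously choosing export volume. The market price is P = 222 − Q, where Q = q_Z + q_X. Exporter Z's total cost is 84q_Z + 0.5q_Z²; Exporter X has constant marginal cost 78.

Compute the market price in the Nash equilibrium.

136.8

Exporter Z's profit: π = q_Z(222 − (q_Z + q_X)) − 84q_Z − 0.5q_Z².
∂π/∂q_Z = 138 − 3q_Z − q_X = 0, so q_Z = 46 − (1/3)q_X.
For X: ∂π/∂q_X = 144 − 2q_X − q_Z = 0 ⇒ q_X = 72 − 0.5q_Z.
Substituting the second reaction function into the first: q_Z = 46 − (1/3)(72 − 0.5q_Z), which gives (5/6)q_Z = 22 ⇒ q_Z = 26.4.
Then q_X = 72 − 0.5·26.4 = 58.8.
Equilibrium price: P = 222 − 85.2 = 136.8.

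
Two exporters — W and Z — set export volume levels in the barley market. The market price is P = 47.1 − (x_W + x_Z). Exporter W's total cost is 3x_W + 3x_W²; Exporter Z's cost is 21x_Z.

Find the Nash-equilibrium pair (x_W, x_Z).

4.14, 10.98

Exporter W's profit: π = x_W(47.1 − (x_W + x_Z)) − 3x_W − 3x_W².
∂π/∂x_W = 44.1 − 8x_W − x_Z = 0, so x_W = 5.5125 − 0.125x_Z.
For Z: ∂π/∂x_Z = 26.1 − 2x_Z − x_W = 0 ⇒ x_Z = 13.05 − 0.5x_W.
Plugging x_Z into W's best response: x_W = 5.5125 − 0.125(13.05 − 0.5x_W) ⇒ 0.9375x_W = 621/160, so x_W = 4.14.
Then x_Z = 13.05 − 0.5·4.14 = 10.98.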